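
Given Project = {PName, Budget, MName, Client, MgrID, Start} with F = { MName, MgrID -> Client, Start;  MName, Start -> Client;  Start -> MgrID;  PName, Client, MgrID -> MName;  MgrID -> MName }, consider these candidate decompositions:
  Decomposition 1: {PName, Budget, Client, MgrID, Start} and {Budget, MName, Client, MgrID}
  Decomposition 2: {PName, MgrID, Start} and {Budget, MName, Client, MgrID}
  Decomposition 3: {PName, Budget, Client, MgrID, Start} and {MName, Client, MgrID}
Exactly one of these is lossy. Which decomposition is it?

Decomposition 1: common = {Budget, Client, MgrID}, closure = {Budget, MName, Client, MgrID, Start} → lossless.
Decomposition 2: common = {MgrID}, closure = {MName, Client, MgrID, Start} → lossy.
Decomposition 3: common = {Client, MgrID}, closure = {MName, Client, MgrID, Start} → lossless.

Decomposition 2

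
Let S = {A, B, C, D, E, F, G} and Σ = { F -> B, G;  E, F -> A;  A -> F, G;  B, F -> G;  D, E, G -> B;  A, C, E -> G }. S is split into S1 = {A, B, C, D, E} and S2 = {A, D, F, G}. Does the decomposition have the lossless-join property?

Common attributes: S1 ∩ S2 = {A, D}.
Closure of {A, D}: A → F, G applies, adding F, G; F → B, G applies, adding B. So (A, D)⁺ = {A, B, D, F, G}.
This closure contains every attribute of S2, so S1 ∩ S2 → S2. The join is lossless.

Yes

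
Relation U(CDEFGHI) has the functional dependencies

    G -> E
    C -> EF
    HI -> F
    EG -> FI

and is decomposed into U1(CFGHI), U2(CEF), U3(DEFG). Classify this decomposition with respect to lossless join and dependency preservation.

lossy but dependency-preserving

Lossless test (chase): Rows 1 and 3 agree on G; apply G→E and equate their E entries. Rows 1 and 3 agree on EG; apply EG→FI and equate their FI entries. No row becomes fully distinguished — the join is lossy.
Dependency preservation: EG → FI is not contained in any single fragment, but the restricted closure of its left-hand side across the fragments still reaches the right-hand side; the remaining FDs each lie inside some fragment. All dependencies are preserved.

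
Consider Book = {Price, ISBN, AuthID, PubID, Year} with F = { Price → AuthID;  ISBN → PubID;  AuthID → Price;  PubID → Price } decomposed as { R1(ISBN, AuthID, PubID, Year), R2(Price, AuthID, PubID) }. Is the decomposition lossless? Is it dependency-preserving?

Lossless test: (AuthID, PubID)⁺ = {Price, AuthID, PubID}, which contains all of one fragment — lossless.
Dependency preservation: every FD's attributes lie within a single fragment, so each can be enforced locally — preserved.

lossless and dependency-preserving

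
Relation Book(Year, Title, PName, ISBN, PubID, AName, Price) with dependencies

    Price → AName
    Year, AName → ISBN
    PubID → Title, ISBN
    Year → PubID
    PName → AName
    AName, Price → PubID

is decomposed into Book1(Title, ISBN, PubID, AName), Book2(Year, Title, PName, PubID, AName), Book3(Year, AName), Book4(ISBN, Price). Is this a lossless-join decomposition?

No

Chase test. Columns are Year, Title, PName, ISBN, PubID, AName, Price; row i has aⱼ where attribute j ∈ Booki, else bᵢⱼ.
Initial tableau (one row per fragment):
  row 1: b11 a2 b13 a4 a5 a6 b17
  row 2: a1 a2 a3 b24 a5 a6 b27
  row 3: a1 b32 b33 b34 b35 a6 b37
  row 4: b41 b42 b43 a4 b45 b46 a7
Rows 2 and 3 agree on Year, AName; apply Year, AName→ISBN and equate their ISBN entries.
Rows 1 and 2 agree on PubID; apply PubID→Title, ISBN and equate their Title, ISBN entries.
Rows 2 and 3 agree on Year; apply Year→PubID and equate their PubID entries.
Rows 1 and 3 agree on PubID; apply PubID→Title, ISBN and equate their Title, ISBN entries.
No row becomes fully distinguished — the join is lossy.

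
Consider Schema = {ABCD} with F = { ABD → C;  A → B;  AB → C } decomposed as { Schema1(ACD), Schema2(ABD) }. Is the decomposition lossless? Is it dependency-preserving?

Lossless test: (AD)⁺ = {ABCD}, which contains all of one fragment — lossless.
Dependency preservation: ABD → C; AB → C are not contained in any single fragment, but the restricted closure of each left-hand side across the fragments still reaches the right-hand side; the remaining FDs each lie inside some fragment. All dependencies are preserved.

lossless and dependency-preserving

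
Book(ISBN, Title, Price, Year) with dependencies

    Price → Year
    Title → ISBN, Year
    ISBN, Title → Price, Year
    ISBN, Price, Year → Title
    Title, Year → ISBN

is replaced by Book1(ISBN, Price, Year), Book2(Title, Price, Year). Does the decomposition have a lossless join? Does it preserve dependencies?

lossy and not dependency-preserving

Lossless test: (Price, Year)⁺ = {Price, Year}, which is a superkey of neither fragment — lossy.
Dependency preservation: the restricted closure of {Title} across the fragments never reaches {ISBN, Year}, so Title → ISBN, Year cannot be enforced without a join — not preserved.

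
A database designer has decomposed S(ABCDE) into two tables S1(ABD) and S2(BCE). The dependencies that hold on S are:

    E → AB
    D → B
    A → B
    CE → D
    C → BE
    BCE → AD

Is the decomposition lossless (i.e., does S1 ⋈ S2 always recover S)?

Common attributes: S1 ∩ S2 = {B}.
No dependency enlarges {B}, so (B)⁺ = {B}.
The closure contains neither all of S1 = {ABD} nor all of S2 = {BCE}, so the common attributes are not a superkey of either fragment. The join is lossy.

No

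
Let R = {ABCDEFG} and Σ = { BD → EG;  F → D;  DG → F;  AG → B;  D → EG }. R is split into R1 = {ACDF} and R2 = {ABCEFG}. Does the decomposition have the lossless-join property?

Yes

Common attributes: R1 ∩ R2 = {ACF}.
Closure of {ACF}: F → D applies, adding D; D → EG applies, adding EG; AG → B applies, adding B. So (ACF)⁺ = {ABCDEFG}.
This closure contains every attribute of R1, so R1 ∩ R2 → R1. The join is lossless.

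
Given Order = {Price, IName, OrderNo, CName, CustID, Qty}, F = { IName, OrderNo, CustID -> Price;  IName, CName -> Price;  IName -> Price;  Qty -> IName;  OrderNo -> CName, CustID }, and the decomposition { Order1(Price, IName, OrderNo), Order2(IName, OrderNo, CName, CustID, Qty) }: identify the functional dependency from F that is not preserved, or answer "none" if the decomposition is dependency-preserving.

IName, OrderNo, CustID → Price: restricted closure across fragments reaches Price.
IName, CName → Price: restricted closure across fragments reaches Price.
IName → Price lies within Order1.
Qty → IName lies within Order2.
OrderNo → CName, CustID lies within Order2.
Every dependency is enforceable on the fragments, so the decomposition is dependency-preserving.

none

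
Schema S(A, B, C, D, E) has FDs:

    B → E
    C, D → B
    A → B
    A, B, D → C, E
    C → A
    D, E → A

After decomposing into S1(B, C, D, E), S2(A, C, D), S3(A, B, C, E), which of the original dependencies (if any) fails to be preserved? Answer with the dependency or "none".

B → E lies within S1.
C, D → B lies within S1.
A → B lies within S3.
A, B, D → C, E: restricted closure across fragments reaches C, E.
C → A lies within S2.
D, E → A: restricted closure across fragments reaches A.
Every dependency is enforceable on the fragments, so the decomposition is dependency-preserving.

none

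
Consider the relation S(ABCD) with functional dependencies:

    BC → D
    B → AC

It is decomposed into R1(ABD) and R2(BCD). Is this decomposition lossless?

Common attributes: R1 ∩ R2 = {BD}.
Closure of {BD}: B → AC applies, adding AC. So (BD)⁺ = {ABCD}.
This closure contains every attribute of R1, so R1 ∩ R2 → R1. The join is lossless.

Yes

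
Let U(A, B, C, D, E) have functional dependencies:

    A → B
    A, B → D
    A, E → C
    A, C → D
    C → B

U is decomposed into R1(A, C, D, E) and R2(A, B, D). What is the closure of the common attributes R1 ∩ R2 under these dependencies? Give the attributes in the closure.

A, B, D

R1 ∩ R2 = {A, D}.
A → B applies, adding B
Closure: {A, B, D}.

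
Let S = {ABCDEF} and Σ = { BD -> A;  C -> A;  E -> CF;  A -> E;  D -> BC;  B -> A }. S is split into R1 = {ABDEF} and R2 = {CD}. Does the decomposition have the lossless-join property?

Yes

Common attributes: R1 ∩ R2 = {D}.
Closure of {D}: D → BC applies, adding BC; B → A applies, adding A; A → E applies, adding E; E → CF applies, adding F. So (D)⁺ = {ABCDEF}.
This closure contains every attribute of R1, so R1 ∩ R2 → R1. The join is lossless.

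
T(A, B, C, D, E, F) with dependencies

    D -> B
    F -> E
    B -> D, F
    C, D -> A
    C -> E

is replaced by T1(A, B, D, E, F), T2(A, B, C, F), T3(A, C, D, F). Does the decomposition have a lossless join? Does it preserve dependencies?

Lossless test (chase): Rows 1 and 3 agree on D; apply D→B and equate their B entries. Rows 1 and 2 agree on F; apply F→E and equate their E entries. Rows 1 and 3 agree on F; apply F→E and equate their E entries. Rows 1 and 2 agree on B; apply B→D, F and equate their D, F entries. Row 2 is now all distinguished symbols — the join is lossless.
Dependency preservation: the restricted closure of {C} across the fragments never reaches {E}, so C → E cannot be enforced without a join — not preserved.

lossless but not dependency-preserving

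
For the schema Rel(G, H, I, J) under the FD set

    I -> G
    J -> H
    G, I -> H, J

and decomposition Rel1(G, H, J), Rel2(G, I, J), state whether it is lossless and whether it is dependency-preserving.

lossless and dependency-preserving

Lossless test: (G, J)⁺ = {G, H, J}, which contains all of one fragment — lossless.
Dependency preservation: G, I → H, J is not contained in any single fragment, but the restricted closure of its left-hand side across the fragments still reaches the right-hand side; the remaining FDs each lie inside some fragment. All dependencies are preserved.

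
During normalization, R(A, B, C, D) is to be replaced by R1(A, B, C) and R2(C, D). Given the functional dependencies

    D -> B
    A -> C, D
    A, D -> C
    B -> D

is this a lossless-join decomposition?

Common attributes: R1 ∩ R2 = {C}.
No dependency enlarges {C}, so (C)⁺ = {C}.
The closure contains neither all of R1 = {A, B, C} nor all of R2 = {C, D}, so the common attributes are not a superkey of either fragment. The join is lossy.

No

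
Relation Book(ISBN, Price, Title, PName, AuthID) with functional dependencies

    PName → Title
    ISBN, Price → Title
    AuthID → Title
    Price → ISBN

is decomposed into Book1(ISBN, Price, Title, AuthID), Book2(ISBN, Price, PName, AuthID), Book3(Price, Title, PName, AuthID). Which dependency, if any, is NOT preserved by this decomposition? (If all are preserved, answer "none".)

none

PName → Title lies within Book3.
ISBN, Price → Title lies within Book1.
AuthID → Title lies within Book1.
Price → ISBN lies within Book1.
Every dependency is enforceable on the fragments, so the decomposition is dependency-preserving.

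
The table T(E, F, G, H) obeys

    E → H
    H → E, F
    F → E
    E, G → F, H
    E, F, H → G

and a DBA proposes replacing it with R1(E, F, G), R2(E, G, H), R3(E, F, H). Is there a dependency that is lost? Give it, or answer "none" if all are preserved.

none

E → H lies within R2.
H → E, F lies within R3.
F → E lies within R1.
E, G → F, H: restricted closure across fragments reaches F, H.
E, F, H → G: restricted closure across fragments reaches G.
Every dependency is enforceable on the fragments, so the decomposition is dependency-preserving.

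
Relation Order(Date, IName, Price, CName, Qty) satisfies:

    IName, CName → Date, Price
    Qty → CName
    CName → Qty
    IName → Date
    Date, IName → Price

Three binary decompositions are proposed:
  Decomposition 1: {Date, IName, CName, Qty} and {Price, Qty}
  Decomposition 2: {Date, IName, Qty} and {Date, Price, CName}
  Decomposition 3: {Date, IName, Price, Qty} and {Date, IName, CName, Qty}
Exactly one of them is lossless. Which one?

Decomposition 1: common = {Qty}, closure = {CName, Qty} → lossy.
Decomposition 2: common = {Date}, closure = {Date} → lossy.
Decomposition 3: common = {Date, IName, Qty}, closure = {Date, IName, Price, CName, Qty} → lossless.

Decomposition 3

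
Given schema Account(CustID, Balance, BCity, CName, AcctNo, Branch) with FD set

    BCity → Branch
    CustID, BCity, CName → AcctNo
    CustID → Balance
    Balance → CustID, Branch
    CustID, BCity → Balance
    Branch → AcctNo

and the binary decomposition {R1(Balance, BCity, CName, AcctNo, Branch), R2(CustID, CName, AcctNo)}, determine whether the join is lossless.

No

Common attributes: R1 ∩ R2 = {CName, AcctNo}.
No dependency enlarges {CName, AcctNo}, so (CName, AcctNo)⁺ = {CName, AcctNo}.
The closure contains neither all of R1 = {Balance, BCity, CName, AcctNo, Branch} nor all of R2 = {CustID, CName, AcctNo}, so the common attributes are not a superkey of either fragment. The join is lossy.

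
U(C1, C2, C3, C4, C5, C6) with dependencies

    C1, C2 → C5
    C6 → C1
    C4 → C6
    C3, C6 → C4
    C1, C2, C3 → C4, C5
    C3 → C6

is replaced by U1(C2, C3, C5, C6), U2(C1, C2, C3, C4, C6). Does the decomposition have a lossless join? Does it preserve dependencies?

lossless but not dependency-preserving

Lossless test: (C2, C3, C6)⁺ = {C1, C2, C3, C4, C5, C6}, which contains all of one fragment — lossless.
Dependency preservation: the restricted closure of {C1, C2} across the fragments never reaches {C5}, so C1, C2 → C5 cannot be enforced without a join — not preserved.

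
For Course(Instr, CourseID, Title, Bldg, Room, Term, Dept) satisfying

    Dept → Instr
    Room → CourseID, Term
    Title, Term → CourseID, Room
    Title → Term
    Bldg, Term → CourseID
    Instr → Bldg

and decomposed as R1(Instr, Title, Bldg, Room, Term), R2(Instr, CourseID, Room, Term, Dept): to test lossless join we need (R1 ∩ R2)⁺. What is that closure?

Instr, CourseID, Bldg, Room, Term

R1 ∩ R2 = {Instr, Room, Term}.
Room → CourseID, Term applies, adding CourseID
Instr → Bldg applies, adding Bldg
Closure: {Instr, CourseID, Bldg, Room, Term}.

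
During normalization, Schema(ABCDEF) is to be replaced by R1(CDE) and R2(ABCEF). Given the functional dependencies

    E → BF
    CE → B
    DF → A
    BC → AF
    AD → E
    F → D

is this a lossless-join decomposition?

Yes

Common attributes: R1 ∩ R2 = {CE}.
Closure of {CE}: E → BF applies, adding BF; BC → AF applies, adding A; F → D applies, adding D. So (CE)⁺ = {ABCDEF}.
This closure contains every attribute of R1, so R1 ∩ R2 → R1. The join is lossless.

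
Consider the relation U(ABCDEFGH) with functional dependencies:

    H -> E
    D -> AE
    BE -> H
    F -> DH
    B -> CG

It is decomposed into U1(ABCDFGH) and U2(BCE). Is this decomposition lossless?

Common attributes: U1 ∩ U2 = {BC}.
Closure of {BC}: B → CG applies, adding G. So (BC)⁺ = {BCG}.
The closure contains neither all of U1 = {ABCDFGH} nor all of U2 = {BCE}, so the common attributes are not a superkey of either fragment. The join is lossy.

No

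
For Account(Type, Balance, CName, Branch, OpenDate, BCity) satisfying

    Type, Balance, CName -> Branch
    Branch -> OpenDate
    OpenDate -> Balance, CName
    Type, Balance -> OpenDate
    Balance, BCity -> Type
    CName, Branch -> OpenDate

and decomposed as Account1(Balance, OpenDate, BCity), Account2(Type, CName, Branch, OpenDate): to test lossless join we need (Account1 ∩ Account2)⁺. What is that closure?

Account1 ∩ Account2 = {OpenDate}.
OpenDate → Balance, CName applies, adding Balance, CName
Closure: {Balance, CName, OpenDate}.

Balance, CName, OpenDate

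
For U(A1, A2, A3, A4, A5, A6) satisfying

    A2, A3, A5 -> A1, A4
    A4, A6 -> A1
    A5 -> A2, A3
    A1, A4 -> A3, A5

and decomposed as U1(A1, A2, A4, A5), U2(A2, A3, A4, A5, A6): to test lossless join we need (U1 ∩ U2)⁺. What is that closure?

U1 ∩ U2 = {A2, A4, A5}.
A5 → A2, A3 applies, adding A3
A2, A3, A5 → A1, A4 applies, adding A1
Closure: {A1, A2, A3, A4, A5}.

A1, A2, A3, A4, A5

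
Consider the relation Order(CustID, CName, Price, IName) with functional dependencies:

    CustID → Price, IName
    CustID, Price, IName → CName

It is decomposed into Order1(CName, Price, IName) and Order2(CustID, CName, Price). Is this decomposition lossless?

No

Common attributes: Order1 ∩ Order2 = {CName, Price}.
No dependency enlarges {CName, Price}, so (CName, Price)⁺ = {CName, Price}.
The closure contains neither all of Order1 = {CName, Price, IName} nor all of Order2 = {CustID, CName, Price}, so the common attributes are not a superkey of either fragment. The join is lossy.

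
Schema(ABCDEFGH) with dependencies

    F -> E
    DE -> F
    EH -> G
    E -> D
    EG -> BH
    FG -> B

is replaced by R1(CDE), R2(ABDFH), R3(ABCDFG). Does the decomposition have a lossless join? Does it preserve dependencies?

lossy and not dependency-preserving

Lossless test (chase): Rows 2 and 3 agree on F; apply F→E and equate their E entries. No row becomes fully distinguished — the join is lossy.
Dependency preservation: the restricted closure of {F} across the fragments never reaches {E}, so F → E cannot be enforced without a join — not preserved.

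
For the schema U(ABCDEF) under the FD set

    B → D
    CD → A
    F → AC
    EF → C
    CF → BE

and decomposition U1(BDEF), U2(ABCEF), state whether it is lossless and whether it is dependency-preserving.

lossless but not dependency-preserving

Lossless test: (BEF)⁺ = {ABCDEF}, which contains all of one fragment — lossless.
Dependency preservation: the restricted closure of {CD} across the fragments never reaches {A}, so CD → A cannot be enforced without a join — not preserved.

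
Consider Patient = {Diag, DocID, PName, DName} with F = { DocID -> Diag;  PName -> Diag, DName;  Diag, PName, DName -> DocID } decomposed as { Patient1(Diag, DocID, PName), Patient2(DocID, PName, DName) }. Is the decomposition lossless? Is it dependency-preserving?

lossless and dependency-preserving

Lossless test: (DocID, PName)⁺ = {Diag, DocID, PName, DName}, which contains all of one fragment — lossless.
Dependency preservation: PName → Diag, DName; Diag, PName, DName → DocID are not contained in any single fragment, but the restricted closure of each left-hand side across the fragments still reaches the right-hand side; the remaining FDs each lie inside some fragment. All dependencies are preserved.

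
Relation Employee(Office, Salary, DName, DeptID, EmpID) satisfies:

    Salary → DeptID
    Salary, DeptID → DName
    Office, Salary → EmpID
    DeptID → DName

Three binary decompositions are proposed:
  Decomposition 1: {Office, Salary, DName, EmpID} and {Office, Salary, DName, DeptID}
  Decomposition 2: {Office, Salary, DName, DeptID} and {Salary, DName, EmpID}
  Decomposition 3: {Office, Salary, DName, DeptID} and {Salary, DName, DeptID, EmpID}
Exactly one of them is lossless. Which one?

Decomposition 1: common = {Office, Salary, DName}, closure = {Office, Salary, DName, DeptID, EmpID} → lossless.
Decomposition 2: common = {Salary, DName}, closure = {Salary, DName, DeptID} → lossy.
Decomposition 3: common = {Salary, DName, DeptID}, closure = {Salary, DName, DeptID} → lossy.

Decomposition 1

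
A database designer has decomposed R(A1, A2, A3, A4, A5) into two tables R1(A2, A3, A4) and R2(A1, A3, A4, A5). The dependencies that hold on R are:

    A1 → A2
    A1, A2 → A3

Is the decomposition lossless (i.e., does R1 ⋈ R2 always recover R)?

Common attributes: R1 ∩ R2 = {A3, A4}.
No dependency enlarges {A3, A4}, so (A3, A4)⁺ = {A3, A4}.
The closure contains neither all of R1 = {A2, A3, A4} nor all of R2 = {A1, A3, A4, A5}, so the common attributes are not a superkey of either fragment. The join is lossy.

No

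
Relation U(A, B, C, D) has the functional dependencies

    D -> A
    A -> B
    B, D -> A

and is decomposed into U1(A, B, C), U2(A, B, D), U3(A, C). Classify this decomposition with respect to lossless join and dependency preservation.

Lossless test (chase): Rows 1 and 3 agree on A; apply A→B and equate their B entries. No row becomes fully distinguished — the join is lossy.
Dependency preservation: every FD's attributes lie within a single fragment, so each can be enforced locally — preserved.

lossy but dependency-preserving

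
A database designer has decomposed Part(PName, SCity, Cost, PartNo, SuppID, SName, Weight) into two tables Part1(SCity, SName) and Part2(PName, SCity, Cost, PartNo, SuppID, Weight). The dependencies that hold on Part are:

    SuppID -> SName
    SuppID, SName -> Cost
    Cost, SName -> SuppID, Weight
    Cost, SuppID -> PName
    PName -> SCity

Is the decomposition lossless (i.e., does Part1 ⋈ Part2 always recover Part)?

Common attributes: Part1 ∩ Part2 = {SCity}.
No dependency enlarges {SCity}, so (SCity)⁺ = {SCity}.
The closure contains neither all of Part1 = {SCity, SName} nor all of Part2 = {PName, SCity, Cost, PartNo, SuppID, Weight}, so the common attributes are not a superkey of either fragment. The join is lossy.

No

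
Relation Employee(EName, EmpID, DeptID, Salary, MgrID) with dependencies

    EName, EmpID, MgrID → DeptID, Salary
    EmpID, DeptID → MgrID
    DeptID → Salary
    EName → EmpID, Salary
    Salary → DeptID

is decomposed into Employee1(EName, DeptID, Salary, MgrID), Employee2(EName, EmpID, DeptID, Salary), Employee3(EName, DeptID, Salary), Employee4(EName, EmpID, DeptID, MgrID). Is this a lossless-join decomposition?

Yes

Chase test. Columns are EName, EmpID, DeptID, Salary, MgrID; row i has aⱼ where attribute j ∈ Employeei, else bᵢⱼ.
Initial tableau (one row per fragment):
  row 1: a1 b12 a3 a4 a5
  row 2: a1 a2 a3 a4 b25
  row 3: a1 b32 a3 a4 b35
  row 4: a1 a2 a3 b44 a5
Rows 2 and 4 agree on EmpID, DeptID; apply EmpID, DeptID→MgrID and equate their MgrID entries.
Rows 1 and 4 agree on DeptID; apply DeptID→Salary and equate their Salary entries.
Rows 1 and 2 agree on EName; apply EName→EmpID, Salary and equate their EmpID, Salary entries.
Rows 1 and 3 agree on EName; apply EName→EmpID, Salary and equate their EmpID, Salary entries.
Rows 1 and 3 agree on EmpID, DeptID; apply EmpID, DeptID→MgrID and equate their MgrID entries.
Row 1 is now all distinguished symbols — the join is lossless.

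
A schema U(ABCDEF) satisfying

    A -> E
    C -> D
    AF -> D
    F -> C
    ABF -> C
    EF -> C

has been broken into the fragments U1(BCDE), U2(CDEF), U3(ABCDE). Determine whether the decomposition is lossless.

No

Chase test. Columns are ABCDEF; row i has aⱼ where attribute j ∈ Ui, else bᵢⱼ.
Initial tableau (one row per fragment):
  row 1: b11 a2 a3 a4 a5 b16
  row 2: b21 b22 a3 a4 a5 a6
  row 3: a1 a2 a3 a4 a5 b36
No row becomes fully distinguished — the join is lossy.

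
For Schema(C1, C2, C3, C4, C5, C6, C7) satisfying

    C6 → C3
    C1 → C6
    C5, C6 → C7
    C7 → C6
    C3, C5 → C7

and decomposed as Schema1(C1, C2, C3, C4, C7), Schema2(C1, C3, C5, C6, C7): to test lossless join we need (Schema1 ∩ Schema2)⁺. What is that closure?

C1, C3, C6, C7

Schema1 ∩ Schema2 = {C1, C3, C7}.
C1 → C6 applies, adding C6
Closure: {C1, C3, C6, C7}.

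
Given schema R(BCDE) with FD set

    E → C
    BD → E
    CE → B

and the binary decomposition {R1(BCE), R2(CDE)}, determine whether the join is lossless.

Yes

Common attributes: R1 ∩ R2 = {CE}.
Closure of {CE}: CE → B applies, adding B. So (CE)⁺ = {BCE}.
This closure contains every attribute of R1, so R1 ∩ R2 → R1. The join is lossless.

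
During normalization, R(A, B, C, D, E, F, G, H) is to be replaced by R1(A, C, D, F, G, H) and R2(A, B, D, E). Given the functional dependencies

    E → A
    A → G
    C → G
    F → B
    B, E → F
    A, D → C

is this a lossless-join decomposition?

Common attributes: R1 ∩ R2 = {A, D}.
Closure of {A, D}: A → G applies, adding G; A, D → C applies, adding C. So (A, D)⁺ = {A, C, D, G}.
The closure contains neither all of R1 = {A, C, D, F, G, H} nor all of R2 = {A, B, D, E}, so the common attributes are not a superkey of either fragment. The join is lossy.

No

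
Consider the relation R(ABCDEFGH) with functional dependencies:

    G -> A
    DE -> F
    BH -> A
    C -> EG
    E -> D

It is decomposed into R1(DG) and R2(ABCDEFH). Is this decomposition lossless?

Common attributes: R1 ∩ R2 = {D}.
No dependency enlarges {D}, so (D)⁺ = {D}.
The closure contains neither all of R1 = {DG} nor all of R2 = {ABCDEFH}, so the common attributes are not a superkey of either fragment. The join is lossy.

No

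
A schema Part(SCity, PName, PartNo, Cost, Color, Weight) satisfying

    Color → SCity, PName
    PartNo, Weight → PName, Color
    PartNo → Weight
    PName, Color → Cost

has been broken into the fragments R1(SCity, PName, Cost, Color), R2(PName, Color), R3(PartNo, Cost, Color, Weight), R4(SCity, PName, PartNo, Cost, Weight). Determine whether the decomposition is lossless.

Chase test. Columns are SCity, PName, PartNo, Cost, Color, Weight; row i has aⱼ where attribute j ∈ Ri, else bᵢⱼ.
Initial tableau (one row per fragment):
  row 1: a1 a2 b13 a4 a5 b16
  row 2: b21 a2 b23 b24 a5 b26
  row 3: b31 b32 a3 a4 a5 a6
  row 4: a1 a2 a3 a4 b45 a6
Rows 1 and 2 agree on Color; apply Color→SCity, PName and equate their SCity, PName entries.
Rows 1 and 3 agree on Color; apply Color→SCity, PName and equate their SCity, PName entries.
Rows 3 and 4 agree on PartNo, Weight; apply PartNo, Weight→PName, Color and equate their PName, Color entries.
Rows 1 and 2 agree on PName, Color; apply PName, Color→Cost and equate their Cost entries.
Row 3 is now all distinguished symbols — the join is lossless.

Yes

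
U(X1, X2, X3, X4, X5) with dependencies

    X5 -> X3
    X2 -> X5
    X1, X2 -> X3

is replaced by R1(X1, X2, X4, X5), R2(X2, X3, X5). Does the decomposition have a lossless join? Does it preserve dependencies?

lossless and dependency-preserving

Lossless test: (X2, X5)⁺ = {X2, X3, X5}, which contains all of one fragment — lossless.
Dependency preservation: X1, X2 → X3 is not contained in any single fragment, but the restricted closure of its left-hand side across the fragments still reaches the right-hand side; the remaining FDs each lie inside some fragment. All dependencies are preserved.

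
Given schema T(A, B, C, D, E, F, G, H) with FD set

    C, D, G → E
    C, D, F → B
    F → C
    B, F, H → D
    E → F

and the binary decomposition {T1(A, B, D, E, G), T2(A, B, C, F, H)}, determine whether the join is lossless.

No

Common attributes: T1 ∩ T2 = {A, B}.
No dependency enlarges {A, B}, so (A, B)⁺ = {A, B}.
The closure contains neither all of T1 = {A, B, D, E, G} nor all of T2 = {A, B, C, F, H}, so the common attributes are not a superkey of either fragment. The join is lossy.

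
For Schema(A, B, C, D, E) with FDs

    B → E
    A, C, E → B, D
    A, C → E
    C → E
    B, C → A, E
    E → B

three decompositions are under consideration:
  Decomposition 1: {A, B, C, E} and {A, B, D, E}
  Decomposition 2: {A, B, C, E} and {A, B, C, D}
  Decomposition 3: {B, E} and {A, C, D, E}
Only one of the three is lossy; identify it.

Decomposition 1: common = {A, B, E}, closure = {A, B, E} → lossy.
Decomposition 2: common = {A, B, C}, closure = {A, B, C, D, E} → lossless.
Decomposition 3: common = {E}, closure = {B, E} → lossless.

Decomposition 1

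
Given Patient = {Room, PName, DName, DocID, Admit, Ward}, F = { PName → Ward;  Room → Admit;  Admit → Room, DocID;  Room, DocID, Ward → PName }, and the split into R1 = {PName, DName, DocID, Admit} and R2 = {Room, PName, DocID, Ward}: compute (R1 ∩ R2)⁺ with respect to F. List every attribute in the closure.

PName, DocID, Ward

R1 ∩ R2 = {PName, DocID}.
PName → Ward applies, adding Ward
Closure: {PName, DocID, Ward}.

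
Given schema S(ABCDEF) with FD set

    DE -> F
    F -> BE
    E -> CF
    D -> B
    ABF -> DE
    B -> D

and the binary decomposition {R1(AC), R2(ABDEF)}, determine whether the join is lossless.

Common attributes: R1 ∩ R2 = {A}.
No dependency enlarges {A}, so (A)⁺ = {A}.
The closure contains neither all of R1 = {AC} nor all of R2 = {ABDEF}, so the common attributes are not a superkey of either fragment. The join is lossy.

No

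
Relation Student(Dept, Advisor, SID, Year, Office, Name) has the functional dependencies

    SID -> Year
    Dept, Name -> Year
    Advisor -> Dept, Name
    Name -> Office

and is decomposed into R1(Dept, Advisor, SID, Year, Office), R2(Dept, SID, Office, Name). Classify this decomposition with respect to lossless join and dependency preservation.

Lossless test: (Dept, SID, Office)⁺ = {Dept, SID, Year, Office}, which is a superkey of neither fragment — lossy.
Dependency preservation: the restricted closure of {Dept, Name} across the fragments never reaches {Year}, so Dept, Name → Year cannot be enforced without a join — not preserved.

lossy and not dependency-preserving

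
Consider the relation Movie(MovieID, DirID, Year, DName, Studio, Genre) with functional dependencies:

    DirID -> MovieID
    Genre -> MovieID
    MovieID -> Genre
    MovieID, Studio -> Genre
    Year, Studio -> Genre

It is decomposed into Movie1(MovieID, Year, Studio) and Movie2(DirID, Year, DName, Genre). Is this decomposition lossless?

No

Common attributes: Movie1 ∩ Movie2 = {Year}.
No dependency enlarges {Year}, so (Year)⁺ = {Year}.
The closure contains neither all of Movie1 = {MovieID, Year, Studio} nor all of Movie2 = {DirID, Year, DName, Genre}, so the common attributes are not a superkey of either fragment. The join is lossy.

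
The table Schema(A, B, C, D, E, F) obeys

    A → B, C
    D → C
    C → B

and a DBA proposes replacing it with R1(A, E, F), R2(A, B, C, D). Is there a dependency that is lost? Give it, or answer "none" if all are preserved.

none

A → B, C lies within R2.
D → C lies within R2.
C → B lies within R2.
Every dependency is enforceable on the fragments, so the decomposition is dependency-preserving.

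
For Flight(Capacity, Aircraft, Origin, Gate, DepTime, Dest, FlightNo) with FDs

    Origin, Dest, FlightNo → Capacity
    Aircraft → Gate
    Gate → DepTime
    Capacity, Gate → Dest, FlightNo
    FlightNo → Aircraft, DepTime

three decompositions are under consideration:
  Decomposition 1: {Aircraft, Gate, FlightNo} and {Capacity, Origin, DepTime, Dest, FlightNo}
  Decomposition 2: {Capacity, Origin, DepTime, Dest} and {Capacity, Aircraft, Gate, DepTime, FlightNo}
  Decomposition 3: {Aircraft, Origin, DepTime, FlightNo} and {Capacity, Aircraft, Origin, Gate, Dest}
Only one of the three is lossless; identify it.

Decomposition 1

Decomposition 1: common = {FlightNo}, closure = {Aircraft, Gate, DepTime, FlightNo} → lossless.
Decomposition 2: common = {Capacity, DepTime}, closure = {Capacity, DepTime} → lossy.
Decomposition 3: common = {Aircraft, Origin}, closure = {Aircraft, Origin, Gate, DepTime} → lossy.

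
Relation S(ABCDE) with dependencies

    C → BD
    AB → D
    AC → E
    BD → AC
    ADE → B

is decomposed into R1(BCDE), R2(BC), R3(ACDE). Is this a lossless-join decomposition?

Chase test. Columns are ABCDE; row i has aⱼ where attribute j ∈ Ri, else bᵢⱼ.
Initial tableau (one row per fragment):
  row 1: b11 a2 a3 a4 a5
  row 2: b21 a2 a3 b24 b25
  row 3: a1 b32 a3 a4 a5
Rows 1 and 2 agree on C; apply C→BD and equate their BD entries.
Rows 1 and 3 agree on C; apply C→BD and equate their BD entries.
Rows 1 and 2 agree on BD; apply BD→AC and equate their AC entries.
Rows 1 and 3 agree on BD; apply BD→AC and equate their AC entries.
Rows 1 and 2 agree on AC; apply AC→E and equate their E entries.
Row 1 is now all distinguished symbols — the join is lossless.

Yes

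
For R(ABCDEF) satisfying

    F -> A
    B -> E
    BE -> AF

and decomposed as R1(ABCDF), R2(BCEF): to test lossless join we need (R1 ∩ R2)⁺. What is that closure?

ABCEF

R1 ∩ R2 = {BCF}.
F → A applies, adding A
B → E applies, adding E
Closure: {ABCEF}.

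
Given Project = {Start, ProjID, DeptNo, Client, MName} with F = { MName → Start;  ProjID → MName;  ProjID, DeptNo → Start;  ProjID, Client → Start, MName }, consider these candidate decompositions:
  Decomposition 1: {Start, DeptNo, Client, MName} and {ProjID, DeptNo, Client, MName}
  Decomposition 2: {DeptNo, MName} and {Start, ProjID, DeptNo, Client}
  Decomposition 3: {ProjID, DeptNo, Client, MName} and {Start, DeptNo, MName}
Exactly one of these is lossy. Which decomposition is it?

Decomposition 2

Decomposition 1: common = {DeptNo, Client, MName}, closure = {Start, DeptNo, Client, MName} → lossless.
Decomposition 2: common = {DeptNo}, closure = {DeptNo} → lossy.
Decomposition 3: common = {DeptNo, MName}, closure = {Start, DeptNo, MName} → lossless.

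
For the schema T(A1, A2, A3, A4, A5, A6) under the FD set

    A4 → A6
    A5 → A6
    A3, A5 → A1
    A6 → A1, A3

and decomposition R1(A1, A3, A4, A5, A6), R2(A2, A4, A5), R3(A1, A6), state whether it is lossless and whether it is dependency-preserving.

lossless and dependency-preserving

Lossless test (chase): Rows 1 and 2 agree on A4; apply A4→A6 and equate their A6 entries. Rows 1 and 2 agree on A6; apply A6→A1, A3 and equate their A1, A3 entries. Rows 1 and 3 agree on A6; apply A6→A1, A3 and equate their A1, A3 entries. Row 2 is now all distinguished symbols — the join is lossless.
Dependency preservation: every FD's attributes lie within a single fragment, so each can be enforced locally — preserved.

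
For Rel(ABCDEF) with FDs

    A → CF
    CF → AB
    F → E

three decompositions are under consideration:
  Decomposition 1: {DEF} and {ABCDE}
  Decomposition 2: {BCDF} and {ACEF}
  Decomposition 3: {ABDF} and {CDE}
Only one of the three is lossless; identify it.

Decomposition 1: common = {DE}, closure = {DE} → lossy.
Decomposition 2: common = {CF}, closure = {ABCEF} → lossless.
Decomposition 3: common = {D}, closure = {D} → lossy.

Decomposition 2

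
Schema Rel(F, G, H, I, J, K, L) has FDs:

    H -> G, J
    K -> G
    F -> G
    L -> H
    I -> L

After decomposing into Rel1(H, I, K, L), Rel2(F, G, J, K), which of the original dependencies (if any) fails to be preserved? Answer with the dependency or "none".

Check H → G, J: no single fragment contains all of {G, H, J}, and the restricted closure of {H} across the fragments never reaches {G, J}.
K → G is preserved.
F → G is preserved.
L → H is preserved.
I → L is preserved.

H -> G, J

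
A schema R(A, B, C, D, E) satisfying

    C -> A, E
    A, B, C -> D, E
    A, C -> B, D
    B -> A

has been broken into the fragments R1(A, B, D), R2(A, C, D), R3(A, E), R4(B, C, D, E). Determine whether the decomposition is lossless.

Chase test. Columns are A, B, C, D, E; row i has aⱼ where attribute j ∈ Ri, else bᵢⱼ.
Initial tableau (one row per fragment):
  row 1: a1 a2 b13 a4 b15
  row 2: a1 b22 a3 a4 b25
  row 3: a1 b32 b33 b34 a5
  row 4: b41 a2 a3 a4 a5
Rows 2 and 4 agree on C; apply C→A, E and equate their A, E entries.
Rows 2 and 4 agree on A, C; apply A, C→B, D and equate their B, D entries.
Row 2 is now all distinguished symbols — the join is lossless.

Yes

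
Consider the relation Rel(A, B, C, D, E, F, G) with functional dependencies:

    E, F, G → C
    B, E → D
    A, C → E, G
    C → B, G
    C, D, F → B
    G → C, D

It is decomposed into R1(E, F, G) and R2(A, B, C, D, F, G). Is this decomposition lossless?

No

Common attributes: R1 ∩ R2 = {F, G}.
Closure of {F, G}: G → C, D applies, adding C, D; C → B, G applies, adding B. So (F, G)⁺ = {B, C, D, F, G}.
The closure contains neither all of R1 = {E, F, G} nor all of R2 = {A, B, C, D, F, G}, so the common attributes are not a superkey of either fragment. The join is lossy.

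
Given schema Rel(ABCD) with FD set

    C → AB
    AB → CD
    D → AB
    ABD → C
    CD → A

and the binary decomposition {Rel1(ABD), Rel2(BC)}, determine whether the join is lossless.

No

Common attributes: Rel1 ∩ Rel2 = {B}.
No dependency enlarges {B}, so (B)⁺ = {B}.
The closure contains neither all of Rel1 = {ABD} nor all of Rel2 = {BC}, so the common attributes are not a superkey of either fragment. The join is lossy.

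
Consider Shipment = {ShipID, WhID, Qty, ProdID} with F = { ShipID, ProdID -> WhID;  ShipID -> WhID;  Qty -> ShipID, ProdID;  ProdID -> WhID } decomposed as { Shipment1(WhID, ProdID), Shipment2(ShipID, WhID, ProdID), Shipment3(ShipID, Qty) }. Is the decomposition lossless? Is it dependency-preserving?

Lossless test (chase): Rows 2 and 3 agree on ShipID; apply ShipID→WhID and equate their WhID entries. No row becomes fully distinguished — the join is lossy.
Dependency preservation: the restricted closure of {Qty} across the fragments never reaches {ShipID, ProdID}, so Qty → ShipID, ProdID cannot be enforced without a join — not preserved.

lossy and not dependency-preserving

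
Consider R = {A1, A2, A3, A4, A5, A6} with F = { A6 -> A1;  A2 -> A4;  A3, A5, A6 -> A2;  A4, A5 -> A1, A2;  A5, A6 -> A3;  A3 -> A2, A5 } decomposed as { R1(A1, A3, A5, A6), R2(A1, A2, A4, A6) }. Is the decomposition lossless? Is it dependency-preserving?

Lossless test: (A1, A6)⁺ = {A1, A6}, which is a superkey of neither fragment — lossy.
Dependency preservation: the restricted closure of {A3, A5, A6} across the fragments never reaches {A2}, so A3, A5, A6 → A2 cannot be enforced without a join — not preserved.

lossy and not dependency-preserving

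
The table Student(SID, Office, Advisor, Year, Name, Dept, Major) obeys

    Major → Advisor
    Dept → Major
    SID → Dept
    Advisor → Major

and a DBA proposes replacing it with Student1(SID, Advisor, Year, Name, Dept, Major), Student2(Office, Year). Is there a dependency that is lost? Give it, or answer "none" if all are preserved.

Major → Advisor lies within Student1.
Dept → Major lies within Student1.
SID → Dept lies within Student1.
Advisor → Major lies within Student1.
Every dependency is enforceable on the fragments, so the decomposition is dependency-preserving.

none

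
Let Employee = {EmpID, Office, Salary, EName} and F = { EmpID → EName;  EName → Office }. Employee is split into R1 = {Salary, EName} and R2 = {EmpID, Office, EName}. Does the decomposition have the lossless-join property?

No

Common attributes: R1 ∩ R2 = {EName}.
Closure of {EName}: EName → Office applies, adding Office. So (EName)⁺ = {Office, EName}.
The closure contains neither all of R1 = {Salary, EName} nor all of R2 = {EmpID, Office, EName}, so the common attributes are not a superkey of either fragment. The join is lossy.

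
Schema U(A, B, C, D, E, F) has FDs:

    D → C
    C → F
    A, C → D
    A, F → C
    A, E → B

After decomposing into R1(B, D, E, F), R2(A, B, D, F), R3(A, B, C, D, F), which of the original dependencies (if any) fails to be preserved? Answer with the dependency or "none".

Check A, E → B: no single fragment contains all of {A, B, E}, and the restricted closure of {A, E} across the fragments never reaches {B}.
D → C is preserved.
C → F is preserved.
A, C → D is preserved.
A, F → C is preserved.

A, E → B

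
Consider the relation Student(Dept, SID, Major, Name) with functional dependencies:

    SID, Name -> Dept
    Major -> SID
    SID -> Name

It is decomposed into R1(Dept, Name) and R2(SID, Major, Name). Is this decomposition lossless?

No

Common attributes: R1 ∩ R2 = {Name}.
No dependency enlarges {Name}, so (Name)⁺ = {Name}.
The closure contains neither all of R1 = {Dept, Name} nor all of R2 = {SID, Major, Name}, so the common attributes are not a superkey of either fragment. The join is lossy.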